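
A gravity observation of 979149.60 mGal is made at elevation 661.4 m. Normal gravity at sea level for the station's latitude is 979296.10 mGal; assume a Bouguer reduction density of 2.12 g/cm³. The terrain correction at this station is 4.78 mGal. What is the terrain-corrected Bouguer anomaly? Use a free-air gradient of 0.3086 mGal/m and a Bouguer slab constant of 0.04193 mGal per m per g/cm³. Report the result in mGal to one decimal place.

3.6

Free-air correction = 0.3086 × 661.4 = 204.11 mGal
Free-air anomaly = 979149.60 − 979296.10 + (204.11) = 57.61 mGal
Bouguer slab correction = 0.04193 × 2.12 × 661.4 = 58.79 mGal
Simple Bouguer anomaly = 57.61 − (58.79) = -1.18 mGal
Complete Bouguer anomaly = -1.18 + 4.78 = 3.60 mGal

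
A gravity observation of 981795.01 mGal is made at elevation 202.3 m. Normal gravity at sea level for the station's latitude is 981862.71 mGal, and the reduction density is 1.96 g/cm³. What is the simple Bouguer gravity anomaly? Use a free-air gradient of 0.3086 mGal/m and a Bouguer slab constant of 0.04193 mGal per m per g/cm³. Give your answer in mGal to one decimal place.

-21.9

Free-air correction = 0.3086 × 202.3 = 62.43 mGal
Free-air anomaly = 981795.01 − 981862.71 + (62.43) = -5.27 mGal
Bouguer slab correction = 0.04193 × 1.96 × 202.3 = 16.63 mGal
Simple Bouguer anomaly = -5.27 − (16.63) = -21.90 mGal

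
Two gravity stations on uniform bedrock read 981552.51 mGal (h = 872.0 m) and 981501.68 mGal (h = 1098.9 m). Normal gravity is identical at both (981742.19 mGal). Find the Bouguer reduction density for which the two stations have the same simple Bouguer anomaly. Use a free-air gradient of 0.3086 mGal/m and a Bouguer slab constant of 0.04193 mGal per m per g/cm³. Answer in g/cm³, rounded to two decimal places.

Δg_obs = 981501.68 − 981552.51 = -50.83 mGal over Δh = 1098.9 − 872.0 = 226.9 m
Equal Bouguer anomalies ⇒ Δg_obs + (0.3086 − 0.04193ρ)·Δh = 0
0.3086 − 0.04193ρ = −Δg_obs/Δh = 0.22402
ρ = (0.3086 − 0.22402) / 0.04193 = 2.02 g/cm³

2.02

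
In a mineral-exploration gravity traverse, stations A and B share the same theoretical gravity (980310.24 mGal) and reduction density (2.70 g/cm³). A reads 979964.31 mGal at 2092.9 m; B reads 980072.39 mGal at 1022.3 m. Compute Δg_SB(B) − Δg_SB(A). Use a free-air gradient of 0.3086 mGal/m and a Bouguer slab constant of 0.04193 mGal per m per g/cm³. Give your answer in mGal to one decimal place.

-101.1

Δg_SB(A) = 979964.31 − 980310.24 + 0.3086×2092.9 − 0.04193×2.70×2092.9 = 63.00 mGal
Δg_SB(B) = 980072.39 − 980310.24 + 0.3086×1022.3 − 0.04193×2.70×1022.3 = -38.10 mGal
Difference = -38.10 − (63.00) = -101.10 mGal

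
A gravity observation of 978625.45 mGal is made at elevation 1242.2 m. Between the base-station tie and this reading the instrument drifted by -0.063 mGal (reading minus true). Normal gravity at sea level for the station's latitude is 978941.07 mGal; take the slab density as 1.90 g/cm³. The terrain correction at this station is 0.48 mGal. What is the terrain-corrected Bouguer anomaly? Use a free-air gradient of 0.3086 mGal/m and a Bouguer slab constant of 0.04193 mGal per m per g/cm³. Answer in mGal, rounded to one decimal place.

-30.7

Drift-corrected reading = 978625.45 − (-0.063) = 978625.513 mGal
Free-air correction = 0.3086 × 1242.2 = 383.34 mGal
Free-air anomaly = 978625.513 − 978941.07 + (383.34) = 67.783 mGal
Bouguer slab correction = 0.04193 × 1.90 × 1242.2 = 98.96 mGal
Simple Bouguer anomaly = 67.783 − (98.96) = -31.177 mGal
Complete Bouguer anomaly = -31.177 + 0.48 = -30.697 mGal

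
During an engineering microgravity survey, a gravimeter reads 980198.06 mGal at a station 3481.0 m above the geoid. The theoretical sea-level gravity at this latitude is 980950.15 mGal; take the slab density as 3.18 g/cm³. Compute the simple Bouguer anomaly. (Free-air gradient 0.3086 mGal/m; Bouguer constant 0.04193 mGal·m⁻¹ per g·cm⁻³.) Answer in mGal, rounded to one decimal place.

Free-air correction = 0.3086 × 3481.0 = 1074.24 mGal
Free-air anomaly = 980198.06 − 980950.15 + (1074.24) = 322.15 mGal
Bouguer slab correction = 0.04193 × 3.18 × 3481.0 = 464.15 mGal
Simple Bouguer anomaly = 322.15 − (464.15) = -142.00 mGal

-142.0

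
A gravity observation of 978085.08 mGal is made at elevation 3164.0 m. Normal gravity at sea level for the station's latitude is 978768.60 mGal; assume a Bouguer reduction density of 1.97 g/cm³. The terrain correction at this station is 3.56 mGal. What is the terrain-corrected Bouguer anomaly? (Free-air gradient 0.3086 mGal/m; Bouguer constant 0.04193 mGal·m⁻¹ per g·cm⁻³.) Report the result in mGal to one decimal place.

Free-air correction = 0.3086 × 3164.0 = 976.41 mGal
Free-air anomaly = 978085.08 − 978768.60 + (976.41) = 292.89 mGal
Bouguer slab correction = 0.04193 × 1.97 × 3164.0 = 261.35 mGal
Simple Bouguer anomaly = 292.89 − (261.35) = 31.54 mGal
Complete Bouguer anomaly = 31.54 + 3.56 = 35.10 mGal

35.1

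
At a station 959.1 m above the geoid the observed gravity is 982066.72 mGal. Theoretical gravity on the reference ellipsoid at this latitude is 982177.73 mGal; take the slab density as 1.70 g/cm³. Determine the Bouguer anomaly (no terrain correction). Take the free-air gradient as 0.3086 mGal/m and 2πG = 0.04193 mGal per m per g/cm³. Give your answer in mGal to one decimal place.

116.6

Free-air correction = 0.3086 × 959.1 = 295.98 mGal
Free-air anomaly = 982066.72 − 982177.73 + (295.98) = 184.97 mGal
Bouguer slab correction = 0.04193 × 1.70 × 959.1 = 68.37 mGal
Simple Bouguer anomaly = 184.97 − (68.37) = 116.60 mGal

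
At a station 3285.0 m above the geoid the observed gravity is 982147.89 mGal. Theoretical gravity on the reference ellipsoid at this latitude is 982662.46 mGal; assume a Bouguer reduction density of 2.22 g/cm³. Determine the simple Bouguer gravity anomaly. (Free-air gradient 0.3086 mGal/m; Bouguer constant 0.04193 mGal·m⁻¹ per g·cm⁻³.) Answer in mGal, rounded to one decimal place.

193.4

Free-air correction = 0.3086 × 3285.0 = 1013.75 mGal
Free-air anomaly = 982147.89 − 982662.46 + (1013.75) = 499.18 mGal
Bouguer slab correction = 0.04193 × 2.22 × 3285.0 = 305.78 mGal
Simple Bouguer anomaly = 499.18 − (305.78) = 193.40 mGal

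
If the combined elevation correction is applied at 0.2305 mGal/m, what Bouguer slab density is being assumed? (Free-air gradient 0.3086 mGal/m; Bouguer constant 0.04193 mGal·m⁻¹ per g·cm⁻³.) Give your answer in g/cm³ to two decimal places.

1.86

0.2305 = 0.3086 − 0.04193 × ρ
ρ = (0.3086 − 0.2305) / 0.04193 = 1.86 g/cm³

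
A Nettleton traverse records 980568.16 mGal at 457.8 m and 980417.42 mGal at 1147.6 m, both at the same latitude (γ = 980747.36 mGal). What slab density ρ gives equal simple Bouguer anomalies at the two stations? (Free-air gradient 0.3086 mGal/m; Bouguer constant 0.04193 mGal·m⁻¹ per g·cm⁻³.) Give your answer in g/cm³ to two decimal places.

2.15

Δg_obs = 980417.42 − 980568.16 = -150.74 mGal over Δh = 1147.6 − 457.8 = 689.8 m
Equal Bouguer anomalies ⇒ Δg_obs + (0.3086 − 0.04193ρ)·Δh = 0
0.3086 − 0.04193ρ = −Δg_obs/Δh = 0.21853
ρ = (0.3086 − 0.21853) / 0.04193 = 2.15 g/cm³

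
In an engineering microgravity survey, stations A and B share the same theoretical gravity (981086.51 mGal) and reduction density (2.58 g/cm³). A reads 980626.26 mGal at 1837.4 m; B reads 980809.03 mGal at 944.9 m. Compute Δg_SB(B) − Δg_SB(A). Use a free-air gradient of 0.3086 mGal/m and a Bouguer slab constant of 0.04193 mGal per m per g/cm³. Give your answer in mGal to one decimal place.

3.9

Δg_SB(A) = 980626.26 − 981086.51 + 0.3086×1837.4 − 0.04193×2.58×1837.4 = -92.00 mGal
Δg_SB(B) = 980809.03 − 981086.51 + 0.3086×944.9 − 0.04193×2.58×944.9 = -88.10 mGal
Difference = -88.10 − (-92.00) = 3.90 mGal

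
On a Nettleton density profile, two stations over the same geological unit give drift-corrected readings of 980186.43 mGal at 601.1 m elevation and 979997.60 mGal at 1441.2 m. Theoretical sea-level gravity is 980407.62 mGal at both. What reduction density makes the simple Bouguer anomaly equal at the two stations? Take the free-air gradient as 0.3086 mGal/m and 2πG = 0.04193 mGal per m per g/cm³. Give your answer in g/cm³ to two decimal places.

Δg_obs = 979997.60 − 980186.43 = -188.83 mGal over Δh = 1441.2 − 601.1 = 840.1 m
Equal Bouguer anomalies ⇒ Δg_obs + (0.3086 − 0.04193ρ)·Δh = 0
0.3086 − 0.04193ρ = −Δg_obs/Δh = 0.22477
ρ = (0.3086 − 0.22477) / 0.04193 = 2.00 g/cm³

2.00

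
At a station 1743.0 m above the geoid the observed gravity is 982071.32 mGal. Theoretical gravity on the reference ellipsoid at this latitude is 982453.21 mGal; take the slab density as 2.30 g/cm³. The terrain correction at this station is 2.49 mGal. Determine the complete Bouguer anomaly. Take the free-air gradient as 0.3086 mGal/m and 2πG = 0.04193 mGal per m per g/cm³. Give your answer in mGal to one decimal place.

Free-air correction = 0.3086 × 1743.0 = 537.89 mGal
Free-air anomaly = 982071.32 − 982453.21 + (537.89) = 156.00 mGal
Bouguer slab correction = 0.04193 × 2.30 × 1743.0 = 168.09 mGal
Simple Bouguer anomaly = 156.00 − (168.09) = -12.09 mGal
Complete Bouguer anomaly = -12.09 + 2.49 = -9.60 mGal

-9.6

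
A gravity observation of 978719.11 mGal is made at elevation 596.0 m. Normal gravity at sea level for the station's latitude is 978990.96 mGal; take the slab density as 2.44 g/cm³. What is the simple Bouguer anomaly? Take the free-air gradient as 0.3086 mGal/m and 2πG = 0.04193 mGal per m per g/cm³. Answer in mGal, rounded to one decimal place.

-148.9

Free-air correction = 0.3086 × 596.0 = 183.93 mGal
Free-air anomaly = 978719.11 − 978990.96 + (183.93) = -87.92 mGal
Bouguer slab correction = 0.04193 × 2.44 × 596.0 = 60.98 mGal
Simple Bouguer anomaly = -87.92 − (60.98) = -148.90 mGal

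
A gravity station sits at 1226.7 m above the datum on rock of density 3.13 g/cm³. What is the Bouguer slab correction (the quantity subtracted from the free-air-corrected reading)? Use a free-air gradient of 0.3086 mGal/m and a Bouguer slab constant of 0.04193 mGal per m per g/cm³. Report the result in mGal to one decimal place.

161.0

Bouguer slab correction = 0.04193 × 3.13 × 1226.7 = 161.0 mGal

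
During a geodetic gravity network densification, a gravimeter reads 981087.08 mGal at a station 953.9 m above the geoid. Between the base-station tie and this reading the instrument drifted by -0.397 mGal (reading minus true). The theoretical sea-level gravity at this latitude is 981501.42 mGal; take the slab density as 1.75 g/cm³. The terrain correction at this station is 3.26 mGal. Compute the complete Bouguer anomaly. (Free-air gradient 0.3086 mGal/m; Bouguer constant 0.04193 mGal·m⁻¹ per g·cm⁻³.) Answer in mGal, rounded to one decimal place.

-186.3

Drift-corrected reading = 981087.08 − (-0.397) = 981087.477 mGal
Free-air correction = 0.3086 × 953.9 = 294.37 mGal
Free-air anomaly = 981087.477 − 981501.42 + (294.37) = -119.573 mGal
Bouguer slab correction = 0.04193 × 1.75 × 953.9 = 69.99 mGal
Simple Bouguer anomaly = -119.573 − (69.99) = -189.563 mGal
Complete Bouguer anomaly = -189.563 + 3.26 = -186.303 mGal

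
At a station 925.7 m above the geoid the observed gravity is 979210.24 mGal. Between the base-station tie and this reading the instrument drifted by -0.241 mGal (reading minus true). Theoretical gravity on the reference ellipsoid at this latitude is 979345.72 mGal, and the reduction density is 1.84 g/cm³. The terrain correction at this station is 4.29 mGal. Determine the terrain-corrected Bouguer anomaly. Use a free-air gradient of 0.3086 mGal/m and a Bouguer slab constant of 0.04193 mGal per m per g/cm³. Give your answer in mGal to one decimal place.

83.3

Drift-corrected reading = 979210.24 − (-0.241) = 979210.481 mGal
Free-air correction = 0.3086 × 925.7 = 285.67 mGal
Free-air anomaly = 979210.481 − 979345.72 + (285.67) = 150.431 mGal
Bouguer slab correction = 0.04193 × 1.84 × 925.7 = 71.42 mGal
Simple Bouguer anomaly = 150.431 − (71.42) = 79.011 mGal
Complete Bouguer anomaly = 79.011 + 4.29 = 83.301 mGal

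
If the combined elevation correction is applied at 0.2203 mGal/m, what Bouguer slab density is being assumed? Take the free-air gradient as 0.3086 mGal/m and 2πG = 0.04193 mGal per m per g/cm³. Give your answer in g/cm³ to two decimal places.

2.11

0.2203 = 0.3086 − 0.04193 × ρ
ρ = (0.3086 − 0.2203) / 0.04193 = 2.11 g/cm³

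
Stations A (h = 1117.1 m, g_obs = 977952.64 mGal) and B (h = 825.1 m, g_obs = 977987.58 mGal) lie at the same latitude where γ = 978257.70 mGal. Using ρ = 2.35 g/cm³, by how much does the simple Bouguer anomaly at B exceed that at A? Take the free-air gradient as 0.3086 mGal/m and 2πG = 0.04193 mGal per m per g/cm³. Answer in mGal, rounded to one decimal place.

-26.4

Δg_SB(A) = 977952.64 − 978257.70 + 0.3086×1117.1 − 0.04193×2.35×1117.1 = -70.40 mGal
Δg_SB(B) = 977987.58 − 978257.70 + 0.3086×825.1 − 0.04193×2.35×825.1 = -96.80 mGal
Difference = -96.80 − (-70.40) = -26.40 mGal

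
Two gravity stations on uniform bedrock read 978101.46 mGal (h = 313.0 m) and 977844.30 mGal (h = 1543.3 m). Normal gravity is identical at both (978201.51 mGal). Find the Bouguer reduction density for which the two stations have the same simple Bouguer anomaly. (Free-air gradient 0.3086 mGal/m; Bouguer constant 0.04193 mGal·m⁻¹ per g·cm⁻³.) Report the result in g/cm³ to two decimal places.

Δg_obs = 977844.30 − 978101.46 = -257.16 mGal over Δh = 1543.3 − 313.0 = 1230.3 m
Equal Bouguer anomalies ⇒ Δg_obs + (0.3086 − 0.04193ρ)·Δh = 0
0.3086 − 0.04193ρ = −Δg_obs/Δh = 0.20902
ρ = (0.3086 − 0.20902) / 0.04193 = 2.37 g/cm³

2.37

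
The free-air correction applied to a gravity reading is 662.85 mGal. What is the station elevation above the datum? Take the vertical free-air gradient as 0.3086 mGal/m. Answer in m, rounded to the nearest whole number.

h = 662.85 / 0.3086 = 2147.93 m

2148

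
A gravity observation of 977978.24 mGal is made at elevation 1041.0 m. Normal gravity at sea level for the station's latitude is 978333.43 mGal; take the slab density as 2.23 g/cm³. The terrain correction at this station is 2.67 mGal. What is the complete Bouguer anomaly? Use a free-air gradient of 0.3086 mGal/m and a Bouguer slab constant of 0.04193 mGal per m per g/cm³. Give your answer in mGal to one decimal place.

-128.6

Free-air correction = 0.3086 × 1041.0 = 321.25 mGal
Free-air anomaly = 977978.24 − 978333.43 + (321.25) = -33.94 mGal
Bouguer slab correction = 0.04193 × 2.23 × 1041.0 = 97.34 mGal
Simple Bouguer anomaly = -33.94 − (97.34) = -131.28 mGal
Complete Bouguer anomaly = -131.28 + 2.67 = -128.61 mGal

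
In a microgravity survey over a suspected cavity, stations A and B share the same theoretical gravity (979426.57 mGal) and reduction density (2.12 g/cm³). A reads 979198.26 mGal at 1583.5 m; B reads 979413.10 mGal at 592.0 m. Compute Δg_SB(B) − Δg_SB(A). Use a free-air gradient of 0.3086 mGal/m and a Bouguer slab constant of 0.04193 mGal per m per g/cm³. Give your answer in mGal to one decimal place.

Δg_SB(A) = 979198.26 − 979426.57 + 0.3086×1583.5 − 0.04193×2.12×1583.5 = 119.60 mGal
Δg_SB(B) = 979413.10 − 979426.57 + 0.3086×592.0 − 0.04193×2.12×592.0 = 116.60 mGal
Difference = 116.60 − (119.60) = -3.00 mGal

-3.0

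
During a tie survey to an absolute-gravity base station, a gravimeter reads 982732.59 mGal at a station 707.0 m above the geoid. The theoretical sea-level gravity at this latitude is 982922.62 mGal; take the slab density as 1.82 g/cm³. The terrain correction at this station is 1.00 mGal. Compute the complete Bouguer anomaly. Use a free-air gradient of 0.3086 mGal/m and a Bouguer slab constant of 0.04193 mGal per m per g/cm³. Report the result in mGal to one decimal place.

Free-air correction = 0.3086 × 707.0 = 218.18 mGal
Free-air anomaly = 982732.59 − 982922.62 + (218.18) = 28.15 mGal
Bouguer slab correction = 0.04193 × 1.82 × 707.0 = 53.95 mGal
Simple Bouguer anomaly = 28.15 − (53.95) = -25.80 mGal
Complete Bouguer anomaly = -25.80 + 1.00 = -24.80 mGal

-24.8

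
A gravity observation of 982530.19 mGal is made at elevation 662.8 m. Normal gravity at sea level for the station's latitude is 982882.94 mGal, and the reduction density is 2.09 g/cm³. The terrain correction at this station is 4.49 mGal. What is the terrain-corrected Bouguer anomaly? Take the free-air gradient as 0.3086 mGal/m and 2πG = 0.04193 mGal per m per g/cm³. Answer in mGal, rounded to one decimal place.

-201.8

Free-air correction = 0.3086 × 662.8 = 204.54 mGal
Free-air anomaly = 982530.19 − 982882.94 + (204.54) = -148.21 mGal
Bouguer slab correction = 0.04193 × 2.09 × 662.8 = 58.08 mGal
Simple Bouguer anomaly = -148.21 − (58.08) = -206.29 mGal
Complete Bouguer anomaly = -206.29 + 4.49 = -201.80 mGal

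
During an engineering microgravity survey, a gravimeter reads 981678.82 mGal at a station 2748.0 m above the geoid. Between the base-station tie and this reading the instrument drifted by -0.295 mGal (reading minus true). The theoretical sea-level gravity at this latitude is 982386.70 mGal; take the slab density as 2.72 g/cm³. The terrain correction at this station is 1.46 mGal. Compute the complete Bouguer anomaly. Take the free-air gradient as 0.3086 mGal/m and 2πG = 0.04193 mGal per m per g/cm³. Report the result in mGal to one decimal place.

Drift-corrected reading = 981678.82 − (-0.295) = 981679.115 mGal
Free-air correction = 0.3086 × 2748.0 = 848.03 mGal
Free-air anomaly = 981679.115 − 982386.70 + (848.03) = 140.445 mGal
Bouguer slab correction = 0.04193 × 2.72 × 2748.0 = 313.41 mGal
Simple Bouguer anomaly = 140.445 − (313.41) = -172.965 mGal
Complete Bouguer anomaly = -172.965 + 1.46 = -171.505 mGal

-171.5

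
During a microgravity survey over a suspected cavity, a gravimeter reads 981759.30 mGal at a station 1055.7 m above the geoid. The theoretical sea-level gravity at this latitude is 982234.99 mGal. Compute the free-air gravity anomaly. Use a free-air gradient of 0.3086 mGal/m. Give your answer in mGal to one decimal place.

Free-air correction = 0.3086 × 1055.7 = 325.79 mGal
Free-air anomaly = 981759.30 − 982234.99 + (325.79) = -149.90 mGal

-149.9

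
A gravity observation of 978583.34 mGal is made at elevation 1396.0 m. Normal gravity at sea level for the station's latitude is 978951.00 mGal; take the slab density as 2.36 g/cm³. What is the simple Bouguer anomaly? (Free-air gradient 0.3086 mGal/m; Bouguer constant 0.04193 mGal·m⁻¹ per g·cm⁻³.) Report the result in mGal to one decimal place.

-75.0

Free-air correction = 0.3086 × 1396.0 = 430.81 mGal
Free-air anomaly = 978583.34 − 978951.00 + (430.81) = 63.15 mGal
Bouguer slab correction = 0.04193 × 2.36 × 1396.0 = 138.14 mGal
Simple Bouguer anomaly = 63.15 − (138.14) = -74.99 mGal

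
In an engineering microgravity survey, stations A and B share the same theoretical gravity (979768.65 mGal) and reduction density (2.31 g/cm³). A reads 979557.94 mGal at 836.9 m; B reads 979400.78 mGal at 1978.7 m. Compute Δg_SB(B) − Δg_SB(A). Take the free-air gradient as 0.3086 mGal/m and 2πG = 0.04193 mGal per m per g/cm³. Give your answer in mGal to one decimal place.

84.6

Δg_SB(A) = 979557.94 − 979768.65 + 0.3086×836.9 − 0.04193×2.31×836.9 = -33.50 mGal
Δg_SB(B) = 979400.78 − 979768.65 + 0.3086×1978.7 − 0.04193×2.31×1978.7 = 51.10 mGal
Difference = 51.10 − (-33.50) = 84.60 mGal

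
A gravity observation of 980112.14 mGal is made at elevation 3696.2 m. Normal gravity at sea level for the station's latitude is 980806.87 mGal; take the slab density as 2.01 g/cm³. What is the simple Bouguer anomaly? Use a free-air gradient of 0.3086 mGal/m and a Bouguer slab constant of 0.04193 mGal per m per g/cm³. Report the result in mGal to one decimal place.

Free-air correction = 0.3086 × 3696.2 = 1140.65 mGal
Free-air anomaly = 980112.14 − 980806.87 + (1140.65) = 445.92 mGal
Bouguer slab correction = 0.04193 × 2.01 × 3696.2 = 311.51 mGal
Simple Bouguer anomaly = 445.92 − (311.51) = 134.41 mGal

134.4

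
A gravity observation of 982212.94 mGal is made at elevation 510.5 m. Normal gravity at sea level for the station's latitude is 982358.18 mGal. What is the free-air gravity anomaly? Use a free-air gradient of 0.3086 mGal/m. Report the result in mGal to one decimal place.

Free-air correction = 0.3086 × 510.5 = 157.54 mGal
Free-air anomaly = 982212.94 − 982358.18 + (157.54) = 12.30 mGal

12.3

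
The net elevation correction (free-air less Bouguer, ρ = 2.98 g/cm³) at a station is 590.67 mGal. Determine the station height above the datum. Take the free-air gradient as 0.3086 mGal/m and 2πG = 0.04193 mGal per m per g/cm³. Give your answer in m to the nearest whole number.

Combined gradient = 0.3086 − 0.04193 × 2.98 = 0.1836486 mGal/m
h = 590.67 / 0.1836486 = 3216.31 m

3216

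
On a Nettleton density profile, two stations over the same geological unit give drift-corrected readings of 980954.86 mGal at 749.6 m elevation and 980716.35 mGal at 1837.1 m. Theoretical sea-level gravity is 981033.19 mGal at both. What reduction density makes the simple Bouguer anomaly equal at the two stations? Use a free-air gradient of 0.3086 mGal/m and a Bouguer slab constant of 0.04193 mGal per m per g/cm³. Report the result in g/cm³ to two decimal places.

Δg_obs = 980716.35 − 980954.86 = -238.51 mGal over Δh = 1837.1 − 749.6 = 1087.5 m
Equal Bouguer anomalies ⇒ Δg_obs + (0.3086 − 0.04193ρ)·Δh = 0
0.3086 − 0.04193ρ = −Δg_obs/Δh = 0.21932
ρ = (0.3086 − 0.21932) / 0.04193 = 2.13 g/cm³

2.13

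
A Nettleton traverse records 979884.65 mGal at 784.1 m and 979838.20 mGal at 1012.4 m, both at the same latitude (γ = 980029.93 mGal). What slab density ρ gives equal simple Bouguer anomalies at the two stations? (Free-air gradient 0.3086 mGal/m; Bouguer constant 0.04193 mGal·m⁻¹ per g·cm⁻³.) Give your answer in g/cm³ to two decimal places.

Δg_obs = 979838.20 − 979884.65 = -46.45 mGal over Δh = 1012.4 − 784.1 = 228.3 m
Equal Bouguer anomalies ⇒ Δg_obs + (0.3086 − 0.04193ρ)·Δh = 0
0.3086 − 0.04193ρ = −Δg_obs/Δh = 0.20346
ρ = (0.3086 − 0.20346) / 0.04193 = 2.51 g/cm³

2.51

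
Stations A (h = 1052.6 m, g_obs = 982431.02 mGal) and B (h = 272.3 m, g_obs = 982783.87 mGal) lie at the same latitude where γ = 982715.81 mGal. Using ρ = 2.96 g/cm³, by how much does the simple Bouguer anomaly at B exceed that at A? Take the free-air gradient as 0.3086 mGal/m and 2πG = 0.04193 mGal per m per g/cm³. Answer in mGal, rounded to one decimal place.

Δg_SB(A) = 982431.02 − 982715.81 + 0.3086×1052.6 − 0.04193×2.96×1052.6 = -90.60 mGal
Δg_SB(B) = 982783.87 − 982715.81 + 0.3086×272.3 − 0.04193×2.96×272.3 = 118.30 mGal
Difference = 118.30 − (-90.60) = 208.90 mGal

208.9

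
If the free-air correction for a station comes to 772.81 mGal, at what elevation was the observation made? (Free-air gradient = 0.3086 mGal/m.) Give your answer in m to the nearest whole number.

2504

h = 772.81 / 0.3086 = 2504.24 m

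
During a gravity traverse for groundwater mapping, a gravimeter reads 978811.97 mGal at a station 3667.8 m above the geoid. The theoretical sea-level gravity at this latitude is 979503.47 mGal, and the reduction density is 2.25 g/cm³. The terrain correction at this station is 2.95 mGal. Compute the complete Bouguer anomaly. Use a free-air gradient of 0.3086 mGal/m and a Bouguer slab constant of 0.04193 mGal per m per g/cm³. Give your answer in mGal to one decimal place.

Free-air correction = 0.3086 × 3667.8 = 1131.88 mGal
Free-air anomaly = 978811.97 − 979503.47 + (1131.88) = 440.38 mGal
Bouguer slab correction = 0.04193 × 2.25 × 3667.8 = 346.03 mGal
Simple Bouguer anomaly = 440.38 − (346.03) = 94.35 mGal
Complete Bouguer anomaly = 94.35 + 2.95 = 97.30 mGal

97.3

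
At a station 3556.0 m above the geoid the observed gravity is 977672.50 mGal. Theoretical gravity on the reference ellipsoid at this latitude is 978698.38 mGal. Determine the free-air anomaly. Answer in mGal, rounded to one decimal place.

71.5

Free-air correction = 0.3086 × 3556.0 = 1097.38 mGal
Free-air anomaly = 977672.50 − 978698.38 + (1097.38) = 71.50 mGal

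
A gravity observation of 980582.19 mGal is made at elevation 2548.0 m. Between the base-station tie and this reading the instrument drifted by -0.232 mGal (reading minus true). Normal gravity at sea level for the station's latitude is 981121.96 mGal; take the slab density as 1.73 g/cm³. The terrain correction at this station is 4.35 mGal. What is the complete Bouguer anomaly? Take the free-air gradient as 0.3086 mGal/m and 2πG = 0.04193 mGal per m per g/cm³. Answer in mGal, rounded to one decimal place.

66.3

Drift-corrected reading = 980582.19 − (-0.232) = 980582.422 mGal
Free-air correction = 0.3086 × 2548.0 = 786.31 mGal
Free-air anomaly = 980582.422 − 981121.96 + (786.31) = 246.772 mGal
Bouguer slab correction = 0.04193 × 1.73 × 2548.0 = 184.83 mGal
Simple Bouguer anomaly = 246.772 − (184.83) = 61.942 mGal
Complete Bouguer anomaly = 61.942 + 4.35 = 66.292 mGal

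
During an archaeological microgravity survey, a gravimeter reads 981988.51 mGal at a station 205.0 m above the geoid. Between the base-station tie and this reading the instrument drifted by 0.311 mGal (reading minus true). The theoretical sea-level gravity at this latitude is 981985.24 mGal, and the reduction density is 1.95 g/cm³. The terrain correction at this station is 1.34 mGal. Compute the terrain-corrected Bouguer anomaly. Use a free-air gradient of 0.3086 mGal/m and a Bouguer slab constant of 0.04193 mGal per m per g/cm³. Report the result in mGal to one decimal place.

50.8

Drift-corrected reading = 981988.51 − (0.311) = 981988.199 mGal
Free-air correction = 0.3086 × 205.0 = 63.26 mGal
Free-air anomaly = 981988.199 − 981985.24 + (63.26) = 66.219 mGal
Bouguer slab correction = 0.04193 × 1.95 × 205.0 = 16.76 mGal
Simple Bouguer anomaly = 66.219 − (16.76) = 49.459 mGal
Complete Bouguer anomaly = 49.459 + 1.34 = 50.799 mGal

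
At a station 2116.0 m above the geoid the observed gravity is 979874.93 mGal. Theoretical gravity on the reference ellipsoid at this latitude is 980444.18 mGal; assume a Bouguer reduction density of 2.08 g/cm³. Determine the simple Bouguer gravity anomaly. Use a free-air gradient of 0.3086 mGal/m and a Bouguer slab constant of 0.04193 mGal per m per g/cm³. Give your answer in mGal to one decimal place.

-100.8

Free-air correction = 0.3086 × 2116.0 = 653.00 mGal
Free-air anomaly = 979874.93 − 980444.18 + (653.00) = 83.75 mGal
Bouguer slab correction = 0.04193 × 2.08 × 2116.0 = 184.55 mGal
Simple Bouguer anomaly = 83.75 − (184.55) = -100.80 mGal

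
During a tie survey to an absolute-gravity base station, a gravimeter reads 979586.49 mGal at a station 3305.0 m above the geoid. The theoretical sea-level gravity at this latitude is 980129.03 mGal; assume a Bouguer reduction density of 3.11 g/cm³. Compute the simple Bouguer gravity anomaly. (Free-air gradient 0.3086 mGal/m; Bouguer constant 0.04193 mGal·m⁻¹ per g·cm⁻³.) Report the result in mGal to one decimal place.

Free-air correction = 0.3086 × 3305.0 = 1019.92 mGal
Free-air anomaly = 979586.49 − 980129.03 + (1019.92) = 477.38 mGal
Bouguer slab correction = 0.04193 × 3.11 × 3305.0 = 430.98 mGal
Simple Bouguer anomaly = 477.38 − (430.98) = 46.40 mGal

46.4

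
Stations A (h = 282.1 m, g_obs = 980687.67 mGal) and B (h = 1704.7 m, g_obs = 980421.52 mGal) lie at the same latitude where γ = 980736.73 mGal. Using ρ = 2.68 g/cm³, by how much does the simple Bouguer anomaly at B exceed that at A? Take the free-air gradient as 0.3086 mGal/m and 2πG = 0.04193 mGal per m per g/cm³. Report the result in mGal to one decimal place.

Δg_SB(A) = 980687.67 − 980736.73 + 0.3086×282.1 − 0.04193×2.68×282.1 = 6.30 mGal
Δg_SB(B) = 980421.52 − 980736.73 + 0.3086×1704.7 − 0.04193×2.68×1704.7 = 19.30 mGal
Difference = 19.30 − (6.30) = 13.00 mGal

13.0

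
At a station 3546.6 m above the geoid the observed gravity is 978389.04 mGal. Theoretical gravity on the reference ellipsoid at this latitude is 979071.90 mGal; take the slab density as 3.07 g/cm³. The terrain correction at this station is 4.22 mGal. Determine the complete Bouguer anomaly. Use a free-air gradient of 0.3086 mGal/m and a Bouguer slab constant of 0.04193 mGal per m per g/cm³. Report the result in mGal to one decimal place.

-40.7

Free-air correction = 0.3086 × 3546.6 = 1094.48 mGal
Free-air anomaly = 978389.04 − 979071.90 + (1094.48) = 411.62 mGal
Bouguer slab correction = 0.04193 × 3.07 × 3546.6 = 456.54 mGal
Simple Bouguer anomaly = 411.62 − (456.54) = -44.92 mGal
Complete Bouguer anomaly = -44.92 + 4.22 = -40.70 mGal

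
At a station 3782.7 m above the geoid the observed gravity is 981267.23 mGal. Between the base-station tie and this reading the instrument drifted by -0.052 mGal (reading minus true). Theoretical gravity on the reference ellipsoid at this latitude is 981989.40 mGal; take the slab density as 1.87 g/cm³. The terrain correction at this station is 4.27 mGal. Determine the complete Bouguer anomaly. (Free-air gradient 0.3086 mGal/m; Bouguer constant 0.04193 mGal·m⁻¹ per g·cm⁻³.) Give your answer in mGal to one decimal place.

Drift-corrected reading = 981267.23 − (-0.052) = 981267.282 mGal
Free-air correction = 0.3086 × 3782.7 = 1167.34 mGal
Free-air anomaly = 981267.282 − 981989.40 + (1167.34) = 445.222 mGal
Bouguer slab correction = 0.04193 × 1.87 × 3782.7 = 296.60 mGal
Simple Bouguer anomaly = 445.222 − (296.60) = 148.622 mGal
Complete Bouguer anomaly = 148.622 + 4.27 = 152.892 mGal

152.9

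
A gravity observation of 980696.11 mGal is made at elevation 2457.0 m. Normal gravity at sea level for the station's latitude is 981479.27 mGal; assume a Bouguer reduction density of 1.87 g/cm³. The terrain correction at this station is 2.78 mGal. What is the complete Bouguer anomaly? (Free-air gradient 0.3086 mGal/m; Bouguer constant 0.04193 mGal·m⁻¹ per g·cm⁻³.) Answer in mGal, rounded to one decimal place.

Free-air correction = 0.3086 × 2457.0 = 758.23 mGal
Free-air anomaly = 980696.11 − 981479.27 + (758.23) = -24.93 mGal
Bouguer slab correction = 0.04193 × 1.87 × 2457.0 = 192.65 mGal
Simple Bouguer anomaly = -24.93 − (192.65) = -217.58 mGal
Complete Bouguer anomaly = -217.58 + 2.78 = -214.80 mGal

-214.8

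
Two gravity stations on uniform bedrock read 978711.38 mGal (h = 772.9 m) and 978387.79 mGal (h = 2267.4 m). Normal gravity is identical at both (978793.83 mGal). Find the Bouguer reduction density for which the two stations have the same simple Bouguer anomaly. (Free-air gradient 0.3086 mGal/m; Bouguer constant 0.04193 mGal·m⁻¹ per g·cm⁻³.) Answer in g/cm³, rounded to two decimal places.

Δg_obs = 978387.79 − 978711.38 = -323.59 mGal over Δh = 2267.4 − 772.9 = 1494.5 m
Equal Bouguer anomalies ⇒ Δg_obs + (0.3086 − 0.04193ρ)·Δh = 0
0.3086 − 0.04193ρ = −Δg_obs/Δh = 0.21652
ρ = (0.3086 − 0.21652) / 0.04193 = 2.20 g/cm³

2.20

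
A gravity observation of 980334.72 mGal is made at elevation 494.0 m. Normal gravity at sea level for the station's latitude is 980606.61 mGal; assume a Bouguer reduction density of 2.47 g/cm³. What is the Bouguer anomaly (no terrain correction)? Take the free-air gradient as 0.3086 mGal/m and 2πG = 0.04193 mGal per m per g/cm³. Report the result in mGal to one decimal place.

-170.6

Free-air correction = 0.3086 × 494.0 = 152.45 mGal
Free-air anomaly = 980334.72 − 980606.61 + (152.45) = -119.44 mGal
Bouguer slab correction = 0.04193 × 2.47 × 494.0 = 51.16 mGal
Simple Bouguer anomaly = -119.44 − (51.16) = -170.60 mGal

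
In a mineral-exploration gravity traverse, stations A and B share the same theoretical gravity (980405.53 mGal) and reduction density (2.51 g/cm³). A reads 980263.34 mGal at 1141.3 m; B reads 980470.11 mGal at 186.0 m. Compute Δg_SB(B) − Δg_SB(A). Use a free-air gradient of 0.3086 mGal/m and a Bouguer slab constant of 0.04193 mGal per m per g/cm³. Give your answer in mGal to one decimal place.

Δg_SB(A) = 980263.34 − 980405.53 + 0.3086×1141.3 − 0.04193×2.51×1141.3 = 89.90 mGal
Δg_SB(B) = 980470.11 − 980405.53 + 0.3086×186.0 − 0.04193×2.51×186.0 = 102.40 mGal
Difference = 102.40 − (89.90) = 12.50 mGal

12.5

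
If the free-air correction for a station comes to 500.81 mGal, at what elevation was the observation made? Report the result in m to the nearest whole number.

1623

h = 500.81 / 0.3086 = 1622.85 m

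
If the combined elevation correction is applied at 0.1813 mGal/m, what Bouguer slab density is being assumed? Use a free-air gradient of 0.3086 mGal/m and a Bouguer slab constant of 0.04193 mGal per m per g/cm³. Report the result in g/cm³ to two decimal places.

3.04

0.1813 = 0.3086 − 0.04193 × ρ
ρ = (0.3086 − 0.1813) / 0.04193 = 3.04 g/cm³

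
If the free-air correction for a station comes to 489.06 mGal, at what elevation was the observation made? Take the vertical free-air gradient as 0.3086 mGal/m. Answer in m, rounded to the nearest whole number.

1585

h = 489.06 / 0.3086 = 1584.77 m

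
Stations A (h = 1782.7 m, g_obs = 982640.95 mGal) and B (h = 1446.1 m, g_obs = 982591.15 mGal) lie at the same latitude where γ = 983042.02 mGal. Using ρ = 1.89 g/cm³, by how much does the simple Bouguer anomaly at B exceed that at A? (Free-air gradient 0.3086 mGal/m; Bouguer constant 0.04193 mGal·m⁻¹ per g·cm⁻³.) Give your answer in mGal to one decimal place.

Δg_SB(A) = 982640.95 − 983042.02 + 0.3086×1782.7 − 0.04193×1.89×1782.7 = 7.80 mGal
Δg_SB(B) = 982591.15 − 983042.02 + 0.3086×1446.1 − 0.04193×1.89×1446.1 = -119.20 mGal
Difference = -119.20 − (7.80) = -127.00 mGal

-127.0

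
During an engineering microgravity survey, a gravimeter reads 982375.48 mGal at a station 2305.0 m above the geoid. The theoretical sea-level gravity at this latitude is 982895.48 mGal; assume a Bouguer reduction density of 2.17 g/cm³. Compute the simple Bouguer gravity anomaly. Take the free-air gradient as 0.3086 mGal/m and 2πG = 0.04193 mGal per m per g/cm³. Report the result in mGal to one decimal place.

Free-air correction = 0.3086 × 2305.0 = 711.32 mGal
Free-air anomaly = 982375.48 − 982895.48 + (711.32) = 191.32 mGal
Bouguer slab correction = 0.04193 × 2.17 × 2305.0 = 209.73 mGal
Simple Bouguer anomaly = 191.32 − (209.73) = -18.41 mGal

-18.4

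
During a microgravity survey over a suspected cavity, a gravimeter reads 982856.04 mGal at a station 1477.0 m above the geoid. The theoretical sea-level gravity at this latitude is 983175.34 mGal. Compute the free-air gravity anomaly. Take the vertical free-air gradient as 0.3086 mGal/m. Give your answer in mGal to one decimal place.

Free-air correction = 0.3086 × 1477.0 = 455.80 mGal
Free-air anomaly = 982856.04 − 983175.34 + (455.80) = 136.50 mGal

136.5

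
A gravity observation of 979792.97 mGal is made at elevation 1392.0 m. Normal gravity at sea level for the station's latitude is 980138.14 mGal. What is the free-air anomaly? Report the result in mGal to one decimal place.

Free-air correction = 0.3086 × 1392.0 = 429.57 mGal
Free-air anomaly = 979792.97 − 980138.14 + (429.57) = 84.40 mGal

84.4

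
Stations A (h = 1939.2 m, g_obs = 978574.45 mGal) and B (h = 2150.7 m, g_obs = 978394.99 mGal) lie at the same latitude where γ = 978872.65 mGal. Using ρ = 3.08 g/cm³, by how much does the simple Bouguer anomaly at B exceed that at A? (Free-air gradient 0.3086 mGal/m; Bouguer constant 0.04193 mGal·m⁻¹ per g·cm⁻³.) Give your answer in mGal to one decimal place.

Δg_SB(A) = 978574.45 − 978872.65 + 0.3086×1939.2 − 0.04193×3.08×1939.2 = 49.80 mGal
Δg_SB(B) = 978394.99 − 978872.65 + 0.3086×2150.7 − 0.04193×3.08×2150.7 = -91.70 mGal
Difference = -91.70 − (49.80) = -141.50 mGal

-141.5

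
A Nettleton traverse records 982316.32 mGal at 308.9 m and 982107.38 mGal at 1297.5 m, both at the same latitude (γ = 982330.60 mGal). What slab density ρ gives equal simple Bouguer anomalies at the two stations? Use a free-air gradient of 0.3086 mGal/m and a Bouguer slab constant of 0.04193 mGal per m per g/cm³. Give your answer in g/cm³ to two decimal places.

2.32

Δg_obs = 982107.38 − 982316.32 = -208.94 mGal over Δh = 1297.5 − 308.9 = 988.6 m
Equal Bouguer anomalies ⇒ Δg_obs + (0.3086 − 0.04193ρ)·Δh = 0
0.3086 − 0.04193ρ = −Δg_obs/Δh = 0.21135
ρ = (0.3086 − 0.21135) / 0.04193 = 2.32 g/cm³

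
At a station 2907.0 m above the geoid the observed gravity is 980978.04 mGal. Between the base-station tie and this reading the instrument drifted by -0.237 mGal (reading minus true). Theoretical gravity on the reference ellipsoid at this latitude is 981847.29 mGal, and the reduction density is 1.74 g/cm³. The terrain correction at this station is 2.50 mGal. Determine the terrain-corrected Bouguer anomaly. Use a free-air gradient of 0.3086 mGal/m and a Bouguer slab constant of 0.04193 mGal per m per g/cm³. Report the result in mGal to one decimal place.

Drift-corrected reading = 980978.04 − (-0.237) = 980978.277 mGal
Free-air correction = 0.3086 × 2907.0 = 897.10 mGal
Free-air anomaly = 980978.277 − 981847.29 + (897.10) = 28.087 mGal
Bouguer slab correction = 0.04193 × 1.74 × 2907.0 = 212.09 mGal
Simple Bouguer anomaly = 28.087 − (212.09) = -184.003 mGal
Complete Bouguer anomaly = -184.003 + 2.50 = -181.503 mGal

-181.5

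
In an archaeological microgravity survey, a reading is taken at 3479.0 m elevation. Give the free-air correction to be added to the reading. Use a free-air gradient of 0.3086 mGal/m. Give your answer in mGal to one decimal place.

Free-air correction = 0.3086 × 3479.0 = 1073.6 mGal

1073.6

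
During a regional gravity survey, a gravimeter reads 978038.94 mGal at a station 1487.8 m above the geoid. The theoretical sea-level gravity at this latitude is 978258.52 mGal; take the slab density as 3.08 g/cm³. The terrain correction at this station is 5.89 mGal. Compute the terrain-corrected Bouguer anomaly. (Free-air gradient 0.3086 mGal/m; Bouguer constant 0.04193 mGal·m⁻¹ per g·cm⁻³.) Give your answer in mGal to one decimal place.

53.3

Free-air correction = 0.3086 × 1487.8 = 459.14 mGal
Free-air anomaly = 978038.94 − 978258.52 + (459.14) = 239.56 mGal
Bouguer slab correction = 0.04193 × 3.08 × 1487.8 = 192.14 mGal
Simple Bouguer anomaly = 239.56 − (192.14) = 47.42 mGal
Complete Bouguer anomaly = 47.42 + 5.89 = 53.31 mGal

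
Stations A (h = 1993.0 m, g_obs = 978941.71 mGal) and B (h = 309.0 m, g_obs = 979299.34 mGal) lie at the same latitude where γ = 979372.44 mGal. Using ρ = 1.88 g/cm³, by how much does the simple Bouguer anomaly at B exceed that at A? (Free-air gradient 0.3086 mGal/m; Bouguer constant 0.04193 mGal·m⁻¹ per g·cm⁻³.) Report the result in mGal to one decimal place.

-29.3

Δg_SB(A) = 978941.71 − 979372.44 + 0.3086×1993.0 − 0.04193×1.88×1993.0 = 27.20 mGal
Δg_SB(B) = 979299.34 − 979372.44 + 0.3086×309.0 − 0.04193×1.88×309.0 = -2.10 mGal
Difference = -2.10 − (27.20) = -29.30 mGal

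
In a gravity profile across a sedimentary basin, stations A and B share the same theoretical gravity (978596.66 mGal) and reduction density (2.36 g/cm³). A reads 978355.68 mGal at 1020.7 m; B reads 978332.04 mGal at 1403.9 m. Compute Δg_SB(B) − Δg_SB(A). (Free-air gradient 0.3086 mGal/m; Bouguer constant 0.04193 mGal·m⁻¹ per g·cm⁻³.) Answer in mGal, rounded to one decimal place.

Δg_SB(A) = 978355.68 − 978596.66 + 0.3086×1020.7 − 0.04193×2.36×1020.7 = -27.00 mGal
Δg_SB(B) = 978332.04 − 978596.66 + 0.3086×1403.9 − 0.04193×2.36×1403.9 = 29.70 mGal
Difference = 29.70 − (-27.00) = 56.70 mGal

56.7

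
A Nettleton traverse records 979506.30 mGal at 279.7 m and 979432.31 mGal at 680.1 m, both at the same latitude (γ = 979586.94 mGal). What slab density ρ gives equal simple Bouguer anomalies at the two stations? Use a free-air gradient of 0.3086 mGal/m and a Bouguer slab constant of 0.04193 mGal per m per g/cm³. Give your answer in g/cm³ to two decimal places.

Δg_obs = 979432.31 − 979506.30 = -73.99 mGal over Δh = 680.1 − 279.7 = 400.4 m
Equal Bouguer anomalies ⇒ Δg_obs + (0.3086 − 0.04193ρ)·Δh = 0
0.3086 − 0.04193ρ = −Δg_obs/Δh = 0.18479
ρ = (0.3086 − 0.18479) / 0.04193 = 2.95 g/cm³

2.95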